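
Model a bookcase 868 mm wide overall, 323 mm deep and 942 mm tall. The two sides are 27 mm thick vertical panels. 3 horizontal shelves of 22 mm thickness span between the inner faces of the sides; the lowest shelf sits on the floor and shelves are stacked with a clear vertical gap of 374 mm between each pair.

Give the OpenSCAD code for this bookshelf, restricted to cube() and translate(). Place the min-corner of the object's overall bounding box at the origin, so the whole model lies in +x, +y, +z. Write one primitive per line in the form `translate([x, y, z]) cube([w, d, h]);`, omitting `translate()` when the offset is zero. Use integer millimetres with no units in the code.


cube([27, 323, 942]);
translate([841, 0, 0]) cube([27, 323, 942]);
translate([27, 0, 0]) cube([814, 323, 22]);
translate([27, 0, 396]) cube([814, 323, 22]);
translate([27, 0, 792]) cube([814, 323, 22]);


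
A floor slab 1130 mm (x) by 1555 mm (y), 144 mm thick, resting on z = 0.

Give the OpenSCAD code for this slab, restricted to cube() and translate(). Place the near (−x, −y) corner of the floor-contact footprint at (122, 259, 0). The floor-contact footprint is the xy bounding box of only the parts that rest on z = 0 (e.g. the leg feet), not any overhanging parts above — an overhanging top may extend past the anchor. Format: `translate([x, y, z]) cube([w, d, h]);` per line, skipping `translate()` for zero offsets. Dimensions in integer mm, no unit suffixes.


translate([122, 259, 0]) cube([1130, 1555, 144]);


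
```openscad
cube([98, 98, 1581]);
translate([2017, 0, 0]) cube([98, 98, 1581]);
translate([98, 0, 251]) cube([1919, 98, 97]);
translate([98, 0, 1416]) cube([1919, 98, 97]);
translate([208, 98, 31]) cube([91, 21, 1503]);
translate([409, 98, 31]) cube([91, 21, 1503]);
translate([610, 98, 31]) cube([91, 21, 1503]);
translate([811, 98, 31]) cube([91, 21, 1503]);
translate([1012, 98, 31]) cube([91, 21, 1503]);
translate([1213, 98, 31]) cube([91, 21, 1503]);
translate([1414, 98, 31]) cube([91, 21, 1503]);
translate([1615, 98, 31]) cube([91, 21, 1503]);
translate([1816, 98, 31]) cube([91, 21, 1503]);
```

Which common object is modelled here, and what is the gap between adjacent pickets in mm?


A fence section. The picket gap is 110 mm.

Two posts, two rails, 9 pickets — a fence section. Span 1919 mm holds 9 pickets of 91 mm with 10 equal gaps: ⌊(1919 − 9·91) / 10⌋ = 110 mm.


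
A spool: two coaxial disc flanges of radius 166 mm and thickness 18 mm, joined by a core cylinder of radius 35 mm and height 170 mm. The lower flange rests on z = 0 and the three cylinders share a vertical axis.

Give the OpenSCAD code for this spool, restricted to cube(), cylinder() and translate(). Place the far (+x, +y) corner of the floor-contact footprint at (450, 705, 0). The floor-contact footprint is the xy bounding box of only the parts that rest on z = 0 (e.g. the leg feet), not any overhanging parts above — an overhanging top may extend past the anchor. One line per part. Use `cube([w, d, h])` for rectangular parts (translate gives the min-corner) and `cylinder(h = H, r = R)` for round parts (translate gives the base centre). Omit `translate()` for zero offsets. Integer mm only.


translate([284, 539, 0]) cylinder(h = 18, r = 166);
translate([284, 539, 18]) cylinder(h = 170, r = 35);
translate([284, 539, 188]) cylinder(h = 18, r = 166);


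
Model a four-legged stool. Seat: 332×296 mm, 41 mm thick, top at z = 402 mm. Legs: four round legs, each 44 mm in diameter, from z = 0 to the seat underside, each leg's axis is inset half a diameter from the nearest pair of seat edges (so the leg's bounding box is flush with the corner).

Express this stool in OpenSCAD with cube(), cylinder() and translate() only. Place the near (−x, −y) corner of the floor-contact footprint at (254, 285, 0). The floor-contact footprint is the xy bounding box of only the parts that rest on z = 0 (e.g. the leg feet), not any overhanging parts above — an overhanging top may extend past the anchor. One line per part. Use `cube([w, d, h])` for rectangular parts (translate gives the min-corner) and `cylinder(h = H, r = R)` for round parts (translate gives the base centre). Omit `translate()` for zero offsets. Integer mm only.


translate([254, 285, 361]) cube([332, 296, 41]);
translate([276, 307, 0]) cylinder(h = 361, r = 22);
translate([564, 307, 0]) cylinder(h = 361, r = 22);
translate([276, 559, 0]) cylinder(h = 361, r = 22);
translate([564, 559, 0]) cylinder(h = 361, r = 22);


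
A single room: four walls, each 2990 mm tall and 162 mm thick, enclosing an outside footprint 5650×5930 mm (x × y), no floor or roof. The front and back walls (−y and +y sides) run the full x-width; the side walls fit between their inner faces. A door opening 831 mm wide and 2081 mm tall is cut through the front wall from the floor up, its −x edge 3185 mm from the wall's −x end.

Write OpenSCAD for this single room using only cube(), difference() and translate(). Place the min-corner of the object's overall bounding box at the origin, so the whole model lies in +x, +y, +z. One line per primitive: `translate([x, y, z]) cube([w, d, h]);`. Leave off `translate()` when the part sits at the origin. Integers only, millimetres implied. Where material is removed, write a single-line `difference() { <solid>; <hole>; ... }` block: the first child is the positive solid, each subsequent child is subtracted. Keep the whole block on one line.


difference() { cube([5650, 162, 2990]); translate([3185, 0, 0]) cube([831, 162, 2081]); }
translate([0, 5768, 0]) cube([5650, 162, 2990]);
translate([0, 162, 0]) cube([162, 5606, 2990]);
translate([5488, 162, 0]) cube([162, 5606, 2990]);


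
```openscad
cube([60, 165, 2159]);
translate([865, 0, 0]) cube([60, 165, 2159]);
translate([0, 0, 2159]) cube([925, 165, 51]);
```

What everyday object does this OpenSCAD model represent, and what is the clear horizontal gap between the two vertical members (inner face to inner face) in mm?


A door frame. The clear opening width is 805 mm.

Two 2159 mm tall posts with a header on top — a door frame. The left jamb is 60 mm wide at x = 0; the right jamb starts at x = 865. The clear opening is 865 − 60 = 805 mm.


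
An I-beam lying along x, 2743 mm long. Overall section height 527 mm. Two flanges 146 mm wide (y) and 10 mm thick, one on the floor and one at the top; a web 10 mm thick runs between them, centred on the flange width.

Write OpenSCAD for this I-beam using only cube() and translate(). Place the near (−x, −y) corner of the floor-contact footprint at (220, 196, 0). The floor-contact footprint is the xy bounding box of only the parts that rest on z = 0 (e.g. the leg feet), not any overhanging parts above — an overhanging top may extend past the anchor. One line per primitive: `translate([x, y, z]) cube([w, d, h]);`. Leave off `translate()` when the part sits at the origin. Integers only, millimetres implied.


translate([220, 196, 0]) cube([2743, 146, 10]);
translate([220, 264, 10]) cube([2743, 10, 507]);
translate([220, 196, 517]) cube([2743, 146, 10]);


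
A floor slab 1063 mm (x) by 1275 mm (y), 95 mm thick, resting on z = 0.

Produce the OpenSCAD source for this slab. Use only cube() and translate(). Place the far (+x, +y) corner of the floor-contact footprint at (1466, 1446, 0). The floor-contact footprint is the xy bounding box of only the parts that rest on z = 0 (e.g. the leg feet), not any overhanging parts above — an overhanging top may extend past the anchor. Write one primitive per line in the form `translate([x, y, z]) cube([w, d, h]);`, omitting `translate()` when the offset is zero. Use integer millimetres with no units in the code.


translate([403, 171, 0]) cube([1063, 1275, 95]);


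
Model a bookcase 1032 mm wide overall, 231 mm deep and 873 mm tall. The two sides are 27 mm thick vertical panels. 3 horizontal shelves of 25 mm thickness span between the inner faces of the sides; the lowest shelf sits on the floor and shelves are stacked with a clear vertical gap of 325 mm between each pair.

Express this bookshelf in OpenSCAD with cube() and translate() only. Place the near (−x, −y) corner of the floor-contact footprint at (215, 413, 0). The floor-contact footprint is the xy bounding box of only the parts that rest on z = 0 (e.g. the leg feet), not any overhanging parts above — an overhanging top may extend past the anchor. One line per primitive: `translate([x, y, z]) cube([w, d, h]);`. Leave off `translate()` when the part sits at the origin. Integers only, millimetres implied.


translate([215, 413, 0]) cube([27, 231, 873]);
translate([1220, 413, 0]) cube([27, 231, 873]);
translate([242, 413, 0]) cube([978, 231, 25]);
translate([242, 413, 350]) cube([978, 231, 25]);
translate([242, 413, 700]) cube([978, 231, 25]);


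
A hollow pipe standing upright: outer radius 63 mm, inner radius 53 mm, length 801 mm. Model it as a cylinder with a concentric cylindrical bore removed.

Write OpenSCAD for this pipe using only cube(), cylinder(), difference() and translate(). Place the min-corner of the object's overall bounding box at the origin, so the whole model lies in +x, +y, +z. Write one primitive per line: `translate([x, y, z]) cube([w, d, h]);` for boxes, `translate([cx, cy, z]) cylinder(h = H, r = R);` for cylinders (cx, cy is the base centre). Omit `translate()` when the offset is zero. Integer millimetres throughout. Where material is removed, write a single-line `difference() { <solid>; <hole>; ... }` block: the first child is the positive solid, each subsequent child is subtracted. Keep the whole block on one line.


difference() { translate([63, 63, 0]) cylinder(h = 801, r = 63); translate([63, 63, 0]) cylinder(h = 801, r = 53); }


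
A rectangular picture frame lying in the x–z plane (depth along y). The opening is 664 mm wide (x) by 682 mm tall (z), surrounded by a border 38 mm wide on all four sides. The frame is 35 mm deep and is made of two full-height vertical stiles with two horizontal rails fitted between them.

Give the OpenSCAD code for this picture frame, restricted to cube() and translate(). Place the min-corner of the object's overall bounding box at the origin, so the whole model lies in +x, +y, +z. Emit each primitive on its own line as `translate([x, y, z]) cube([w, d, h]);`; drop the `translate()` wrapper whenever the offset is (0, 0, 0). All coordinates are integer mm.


cube([38, 35, 758]);
translate([702, 0, 0]) cube([38, 35, 758]);
translate([38, 0, 0]) cube([664, 35, 38]);
translate([38, 0, 720]) cube([664, 35, 38]);


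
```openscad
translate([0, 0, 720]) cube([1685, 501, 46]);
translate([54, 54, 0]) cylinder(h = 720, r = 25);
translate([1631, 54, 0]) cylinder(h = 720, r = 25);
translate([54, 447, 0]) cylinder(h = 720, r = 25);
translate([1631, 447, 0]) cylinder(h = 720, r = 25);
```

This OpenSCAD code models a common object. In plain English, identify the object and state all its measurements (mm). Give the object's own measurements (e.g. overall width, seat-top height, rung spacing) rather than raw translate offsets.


A rectangular dining table. The top is 1685×501×46 mm with its upper surface at z = 766 mm. It stands on four round legs of 50 mm diameter, each leg's bounding box inset 29 mm from the nearest pair of top edges, running from the floor to the underside of the top.


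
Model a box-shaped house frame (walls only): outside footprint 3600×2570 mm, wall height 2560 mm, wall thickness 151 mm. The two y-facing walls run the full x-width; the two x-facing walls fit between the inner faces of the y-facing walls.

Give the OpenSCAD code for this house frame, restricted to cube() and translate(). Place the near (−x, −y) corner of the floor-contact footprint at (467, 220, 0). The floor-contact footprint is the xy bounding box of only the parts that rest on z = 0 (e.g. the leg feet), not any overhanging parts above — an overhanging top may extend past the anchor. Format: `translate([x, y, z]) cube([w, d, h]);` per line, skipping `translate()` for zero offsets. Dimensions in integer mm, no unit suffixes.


translate([467, 220, 0]) cube([3600, 151, 2560]);
translate([467, 2639, 0]) cube([3600, 151, 2560]);
translate([467, 371, 0]) cube([151, 2268, 2560]);
translate([3916, 371, 0]) cube([151, 2268, 2560]);


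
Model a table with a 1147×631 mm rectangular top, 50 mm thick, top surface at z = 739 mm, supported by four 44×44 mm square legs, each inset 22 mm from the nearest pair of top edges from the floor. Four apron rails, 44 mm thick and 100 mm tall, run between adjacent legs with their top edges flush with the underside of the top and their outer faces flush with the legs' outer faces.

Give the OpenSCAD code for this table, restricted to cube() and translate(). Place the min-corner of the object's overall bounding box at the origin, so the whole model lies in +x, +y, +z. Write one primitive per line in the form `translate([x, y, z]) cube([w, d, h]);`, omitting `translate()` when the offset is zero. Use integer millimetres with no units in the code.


// leg_h = 739 - 50 = 689
// apron z = 689 - 100 = 589
translate([0, 0, 689]) cube([1147, 631, 50]);
translate([22, 22, 0]) cube([44, 44, 689]);
translate([1081, 22, 0]) cube([44, 44, 689]);
translate([22, 565, 0]) cube([44, 44, 689]);
translate([1081, 565, 0]) cube([44, 44, 689]);
translate([66, 22, 589]) cube([1015, 44, 100]);
translate([66, 565, 589]) cube([1015, 44, 100]);
translate([22, 66, 589]) cube([44, 499, 100]);
translate([1081, 66, 589]) cube([44, 499, 100]);


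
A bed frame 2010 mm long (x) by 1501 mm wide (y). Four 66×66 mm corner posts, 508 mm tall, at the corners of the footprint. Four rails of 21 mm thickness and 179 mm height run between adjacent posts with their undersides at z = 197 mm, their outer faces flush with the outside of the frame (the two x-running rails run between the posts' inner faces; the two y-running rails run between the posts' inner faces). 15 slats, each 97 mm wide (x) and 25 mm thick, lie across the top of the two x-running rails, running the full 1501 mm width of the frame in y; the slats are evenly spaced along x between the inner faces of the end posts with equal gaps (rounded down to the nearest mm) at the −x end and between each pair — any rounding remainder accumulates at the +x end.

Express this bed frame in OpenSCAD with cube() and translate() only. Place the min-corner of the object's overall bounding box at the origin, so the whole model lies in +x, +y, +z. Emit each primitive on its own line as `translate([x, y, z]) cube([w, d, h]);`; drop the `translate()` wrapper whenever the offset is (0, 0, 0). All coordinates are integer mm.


cube([66, 66, 508]);
translate([0, 1435, 0]) cube([66, 66, 508]);
translate([1944, 0, 0]) cube([66, 66, 508]);
translate([1944, 1435, 0]) cube([66, 66, 508]);
translate([66, 0, 197]) cube([1878, 21, 179]);
translate([66, 1480, 197]) cube([1878, 21, 179]);
translate([0, 66, 197]) cube([21, 1369, 179]);
translate([1989, 66, 197]) cube([21, 1369, 179]);
translate([92, 0, 376]) cube([97, 1501, 25]);
translate([215, 0, 376]) cube([97, 1501, 25]);
translate([338, 0, 376]) cube([97, 1501, 25]);
translate([461, 0, 376]) cube([97, 1501, 25]);
translate([584, 0, 376]) cube([97, 1501, 25]);
translate([707, 0, 376]) cube([97, 1501, 25]);
translate([830, 0, 376]) cube([97, 1501, 25]);
translate([953, 0, 376]) cube([97, 1501, 25]);
translate([1076, 0, 376]) cube([97, 1501, 25]);
translate([1199, 0, 376]) cube([97, 1501, 25]);
translate([1322, 0, 376]) cube([97, 1501, 25]);
translate([1445, 0, 376]) cube([97, 1501, 25]);
translate([1568, 0, 376]) cube([97, 1501, 25]);
translate([1691, 0, 376]) cube([97, 1501, 25]);
translate([1814, 0, 376]) cube([97, 1501, 25]);


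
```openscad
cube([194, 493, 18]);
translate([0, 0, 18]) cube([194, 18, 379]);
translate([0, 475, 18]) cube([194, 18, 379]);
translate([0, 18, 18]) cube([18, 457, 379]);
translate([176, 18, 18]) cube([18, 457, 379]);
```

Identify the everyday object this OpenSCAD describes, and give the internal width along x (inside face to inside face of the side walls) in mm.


An open box. The internal width is 158 mm.

A 194×493 base slab with four walls standing on it — an open box. The base is 194 mm wide and the walls are 18 mm thick, so the internal width is 194 − 2 × 18 = 158 mm.


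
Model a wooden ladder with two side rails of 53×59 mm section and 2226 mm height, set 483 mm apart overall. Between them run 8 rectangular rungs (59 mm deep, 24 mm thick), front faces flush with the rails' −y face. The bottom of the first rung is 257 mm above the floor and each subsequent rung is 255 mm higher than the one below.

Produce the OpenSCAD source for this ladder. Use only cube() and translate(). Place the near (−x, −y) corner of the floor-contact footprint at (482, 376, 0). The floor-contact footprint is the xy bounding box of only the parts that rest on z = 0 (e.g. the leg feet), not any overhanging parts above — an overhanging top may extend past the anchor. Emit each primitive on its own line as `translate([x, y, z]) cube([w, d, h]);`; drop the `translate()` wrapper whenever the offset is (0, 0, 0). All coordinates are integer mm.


translate([482, 376, 0]) cube([53, 59, 2226]);
translate([912, 376, 0]) cube([53, 59, 2226]);
translate([535, 376, 257]) cube([377, 59, 24]);
translate([535, 376, 512]) cube([377, 59, 24]);
translate([535, 376, 767]) cube([377, 59, 24]);
translate([535, 376, 1022]) cube([377, 59, 24]);
translate([535, 376, 1277]) cube([377, 59, 24]);
translate([535, 376, 1532]) cube([377, 59, 24]);
translate([535, 376, 1787]) cube([377, 59, 24]);
translate([535, 376, 2042]) cube([377, 59, 24]);


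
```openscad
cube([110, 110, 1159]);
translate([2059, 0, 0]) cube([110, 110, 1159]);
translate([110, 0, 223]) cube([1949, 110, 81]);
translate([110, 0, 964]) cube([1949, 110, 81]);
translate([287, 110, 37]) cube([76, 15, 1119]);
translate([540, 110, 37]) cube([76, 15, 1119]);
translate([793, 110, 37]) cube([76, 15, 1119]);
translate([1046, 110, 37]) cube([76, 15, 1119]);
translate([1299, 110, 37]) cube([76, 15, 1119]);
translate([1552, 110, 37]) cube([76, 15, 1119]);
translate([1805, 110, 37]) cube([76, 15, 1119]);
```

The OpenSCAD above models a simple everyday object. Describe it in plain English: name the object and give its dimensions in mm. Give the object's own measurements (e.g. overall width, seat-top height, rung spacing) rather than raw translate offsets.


A fence section. Two 110×110 mm posts, 1159 mm tall, stand on the floor with a clear span of 1949 mm between their inner faces. Two horizontal rails of 110×81 mm section span the gap between the posts with their undersides at z = 223 mm and z = 964 mm, flush with the posts' −y face. 7 pickets, each 76 mm wide, 15 mm thick and 1119 mm tall, are fixed to the +y face of the rails with their bottoms at z = 37 mm, spaced across the span with a 177 mm gap after the −x post and between neighbouring pickets, with 178 mm left before the +x post.


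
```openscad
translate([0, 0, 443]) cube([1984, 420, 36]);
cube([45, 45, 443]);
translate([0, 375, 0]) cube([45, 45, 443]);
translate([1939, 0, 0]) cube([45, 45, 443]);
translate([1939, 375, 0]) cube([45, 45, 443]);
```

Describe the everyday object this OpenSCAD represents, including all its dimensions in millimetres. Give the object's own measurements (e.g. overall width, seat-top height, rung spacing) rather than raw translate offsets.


A long wooden bench with a 1984 mm (x) × 420 mm (y) seat, 36 mm thick, its top surface 479 mm above the floor. Four 45 mm square legs at the seat corners, flush with the edges, run from z = 0 to the seat underside.


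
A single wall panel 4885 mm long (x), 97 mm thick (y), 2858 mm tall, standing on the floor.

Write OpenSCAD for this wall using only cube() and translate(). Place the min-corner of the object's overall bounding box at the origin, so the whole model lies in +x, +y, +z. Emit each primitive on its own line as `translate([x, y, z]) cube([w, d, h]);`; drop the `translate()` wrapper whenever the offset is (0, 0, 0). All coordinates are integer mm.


cube([4885, 97, 2858]);


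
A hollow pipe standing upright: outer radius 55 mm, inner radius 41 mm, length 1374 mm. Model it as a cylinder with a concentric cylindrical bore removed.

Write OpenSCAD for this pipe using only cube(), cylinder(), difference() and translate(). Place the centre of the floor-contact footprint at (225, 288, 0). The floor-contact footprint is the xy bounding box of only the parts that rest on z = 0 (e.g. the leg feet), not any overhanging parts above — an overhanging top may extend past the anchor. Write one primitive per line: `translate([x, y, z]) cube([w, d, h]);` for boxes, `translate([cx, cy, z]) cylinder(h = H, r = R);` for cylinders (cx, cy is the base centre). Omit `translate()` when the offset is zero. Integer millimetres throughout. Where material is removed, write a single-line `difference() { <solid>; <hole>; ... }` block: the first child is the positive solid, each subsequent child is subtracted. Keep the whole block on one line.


difference() { translate([225, 288, 0]) cylinder(h = 1374, r = 55); translate([225, 288, 0]) cylinder(h = 1374, r = 41); }


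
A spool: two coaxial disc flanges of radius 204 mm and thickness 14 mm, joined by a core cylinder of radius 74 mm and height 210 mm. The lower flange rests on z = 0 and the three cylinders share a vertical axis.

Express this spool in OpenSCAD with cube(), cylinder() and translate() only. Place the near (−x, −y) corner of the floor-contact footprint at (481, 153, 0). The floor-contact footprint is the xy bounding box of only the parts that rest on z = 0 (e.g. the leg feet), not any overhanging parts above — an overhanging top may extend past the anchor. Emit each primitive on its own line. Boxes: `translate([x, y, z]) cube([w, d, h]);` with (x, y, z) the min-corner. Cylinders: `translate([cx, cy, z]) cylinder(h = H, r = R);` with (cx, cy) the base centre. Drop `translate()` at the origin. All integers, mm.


translate([685, 357, 0]) cylinder(h = 14, r = 204);
translate([685, 357, 14]) cylinder(h = 210, r = 74);
translate([685, 357, 224]) cylinder(h = 14, r = 204);


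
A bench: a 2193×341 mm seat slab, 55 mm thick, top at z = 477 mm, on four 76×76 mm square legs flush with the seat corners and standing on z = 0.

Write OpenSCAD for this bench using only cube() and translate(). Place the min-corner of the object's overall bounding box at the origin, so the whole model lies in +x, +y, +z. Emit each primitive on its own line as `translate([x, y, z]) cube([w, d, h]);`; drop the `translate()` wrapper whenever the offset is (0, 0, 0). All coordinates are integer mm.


// leg_h = 477 − 55 = 422
translate([0, 0, 422]) cube([2193, 341, 55]);
cube([76, 76, 422]);
translate([0, 265, 0]) cube([76, 76, 422]);
translate([2117, 0, 0]) cube([76, 76, 422]);
translate([2117, 265, 0]) cube([76, 76, 422]);


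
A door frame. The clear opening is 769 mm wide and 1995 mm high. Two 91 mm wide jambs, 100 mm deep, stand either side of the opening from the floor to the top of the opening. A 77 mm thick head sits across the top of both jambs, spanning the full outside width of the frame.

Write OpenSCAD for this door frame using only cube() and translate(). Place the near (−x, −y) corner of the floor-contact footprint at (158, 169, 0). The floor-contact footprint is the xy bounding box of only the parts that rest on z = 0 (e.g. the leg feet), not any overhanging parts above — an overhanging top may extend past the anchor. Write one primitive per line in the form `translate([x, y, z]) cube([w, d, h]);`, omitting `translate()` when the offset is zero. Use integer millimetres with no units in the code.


translate([158, 169, 0]) cube([91, 100, 1995]);
translate([1018, 169, 0]) cube([91, 100, 1995]);
translate([158, 169, 1995]) cube([951, 100, 77]);


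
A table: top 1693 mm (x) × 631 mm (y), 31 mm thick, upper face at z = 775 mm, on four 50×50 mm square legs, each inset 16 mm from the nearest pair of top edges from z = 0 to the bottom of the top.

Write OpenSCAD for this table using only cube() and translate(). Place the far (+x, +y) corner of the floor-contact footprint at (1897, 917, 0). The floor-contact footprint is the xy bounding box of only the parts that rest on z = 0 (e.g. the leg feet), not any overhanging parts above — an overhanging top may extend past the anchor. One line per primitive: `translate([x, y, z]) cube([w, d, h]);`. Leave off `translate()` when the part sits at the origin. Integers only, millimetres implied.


translate([220, 302, 744]) cube([1693, 631, 31]);
translate([236, 318, 0]) cube([50, 50, 744]);
translate([1847, 318, 0]) cube([50, 50, 744]);
translate([236, 867, 0]) cube([50, 50, 744]);
translate([1847, 867, 0]) cube([50, 50, 744]);


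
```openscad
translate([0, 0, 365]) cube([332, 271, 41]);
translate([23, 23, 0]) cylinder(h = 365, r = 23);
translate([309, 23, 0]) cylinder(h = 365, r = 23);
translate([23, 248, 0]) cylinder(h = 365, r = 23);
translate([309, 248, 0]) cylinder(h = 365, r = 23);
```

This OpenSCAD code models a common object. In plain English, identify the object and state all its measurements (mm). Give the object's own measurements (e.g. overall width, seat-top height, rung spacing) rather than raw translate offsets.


A four-legged stool. The seat is a 332×271×41 mm slab whose top surface is at z = 406 mm; four round legs, each 46 mm in diameter, run from the floor (z = 0) to the underside of the seat, each leg's axis is inset half a diameter from the nearest pair of seat edges (so the leg's bounding box is flush with the corner).


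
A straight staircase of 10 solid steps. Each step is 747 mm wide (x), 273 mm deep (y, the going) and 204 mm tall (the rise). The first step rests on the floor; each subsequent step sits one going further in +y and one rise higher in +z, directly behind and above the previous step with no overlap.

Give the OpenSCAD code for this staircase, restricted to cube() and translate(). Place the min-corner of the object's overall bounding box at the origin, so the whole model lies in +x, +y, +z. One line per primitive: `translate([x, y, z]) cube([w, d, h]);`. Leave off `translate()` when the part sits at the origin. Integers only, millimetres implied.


cube([747, 273, 204]);
translate([0, 273, 204]) cube([747, 273, 204]);
translate([0, 546, 408]) cube([747, 273, 204]);
translate([0, 819, 612]) cube([747, 273, 204]);
translate([0, 1092, 816]) cube([747, 273, 204]);
translate([0, 1365, 1020]) cube([747, 273, 204]);
translate([0, 1638, 1224]) cube([747, 273, 204]);
translate([0, 1911, 1428]) cube([747, 273, 204]);
translate([0, 2184, 1632]) cube([747, 273, 204]);
translate([0, 2457, 1836]) cube([747, 273, 204]);


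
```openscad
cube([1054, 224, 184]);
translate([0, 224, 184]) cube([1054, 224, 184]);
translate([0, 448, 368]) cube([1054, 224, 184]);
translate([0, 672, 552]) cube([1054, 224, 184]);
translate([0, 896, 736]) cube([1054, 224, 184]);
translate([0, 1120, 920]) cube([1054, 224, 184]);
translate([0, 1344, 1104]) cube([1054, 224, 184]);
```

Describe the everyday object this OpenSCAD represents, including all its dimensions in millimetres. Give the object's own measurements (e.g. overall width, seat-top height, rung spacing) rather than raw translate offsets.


A straight staircase of 7 solid steps. Each step is 1054 mm wide (x), 224 mm deep (y, the going) and 184 mm tall (the rise). The first step rests on the floor; each subsequent step sits one going further in +y and one rise higher in +z, directly behind and above the previous step with no overlap.


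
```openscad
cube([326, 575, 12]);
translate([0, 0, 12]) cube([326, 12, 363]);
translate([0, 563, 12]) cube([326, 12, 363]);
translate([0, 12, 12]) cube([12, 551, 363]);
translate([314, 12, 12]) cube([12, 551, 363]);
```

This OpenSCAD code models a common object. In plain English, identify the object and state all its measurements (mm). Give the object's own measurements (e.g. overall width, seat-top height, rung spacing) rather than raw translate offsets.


An open-topped rectangular box: outside dimensions 326×575×375 mm, with a uniform wall and base thickness of 12 mm. The base is a full 326×575 slab on the floor; four walls sit on top of the base. The front and back walls (the −y and +y sides) span the full width; the two side walls fit between them.


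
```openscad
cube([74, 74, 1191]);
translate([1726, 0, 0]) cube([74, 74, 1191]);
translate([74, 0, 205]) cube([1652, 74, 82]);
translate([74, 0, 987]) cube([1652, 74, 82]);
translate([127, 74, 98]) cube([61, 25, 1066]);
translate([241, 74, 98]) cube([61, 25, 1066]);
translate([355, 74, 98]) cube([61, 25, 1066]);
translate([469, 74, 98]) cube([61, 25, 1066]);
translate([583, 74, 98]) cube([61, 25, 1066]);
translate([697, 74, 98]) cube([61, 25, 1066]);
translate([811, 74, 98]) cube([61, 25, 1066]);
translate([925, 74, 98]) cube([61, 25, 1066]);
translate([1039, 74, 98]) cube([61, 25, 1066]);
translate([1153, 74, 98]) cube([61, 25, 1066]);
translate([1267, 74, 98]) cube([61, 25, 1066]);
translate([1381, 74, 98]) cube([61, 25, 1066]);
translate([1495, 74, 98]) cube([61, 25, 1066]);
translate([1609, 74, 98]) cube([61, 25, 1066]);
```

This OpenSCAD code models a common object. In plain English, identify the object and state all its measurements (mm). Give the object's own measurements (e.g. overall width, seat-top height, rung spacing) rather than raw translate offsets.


A fence section. Two 74×74 mm posts, 1191 mm tall, stand on the floor with a clear span of 1652 mm between their inner faces. Two horizontal rails of 74×82 mm section span the gap between the posts with their undersides at z = 205 mm and z = 987 mm, flush with the posts' −y face. 14 pickets, each 61 mm wide, 25 mm thick and 1066 mm tall, are fixed to the +y face of the rails with their bottoms at z = 98 mm, spaced across the span with a 53 mm gap after the −x post and between neighbouring pickets, with 56 mm left before the +x post.


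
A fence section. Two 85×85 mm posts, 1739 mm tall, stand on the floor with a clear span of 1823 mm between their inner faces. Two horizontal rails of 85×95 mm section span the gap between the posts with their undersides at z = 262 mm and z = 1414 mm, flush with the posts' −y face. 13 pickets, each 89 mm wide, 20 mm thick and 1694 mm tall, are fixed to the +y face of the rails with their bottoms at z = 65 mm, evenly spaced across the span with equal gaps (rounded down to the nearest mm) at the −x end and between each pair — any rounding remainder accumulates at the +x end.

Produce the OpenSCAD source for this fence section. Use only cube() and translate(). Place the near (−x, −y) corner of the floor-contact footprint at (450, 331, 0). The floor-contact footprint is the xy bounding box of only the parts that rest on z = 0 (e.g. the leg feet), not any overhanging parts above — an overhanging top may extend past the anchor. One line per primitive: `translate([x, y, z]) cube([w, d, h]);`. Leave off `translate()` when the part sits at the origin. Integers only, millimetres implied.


translate([450, 331, 0]) cube([85, 85, 1739]);
translate([2358, 331, 0]) cube([85, 85, 1739]);
translate([535, 331, 262]) cube([1823, 85, 95]);
translate([535, 331, 1414]) cube([1823, 85, 95]);
translate([582, 416, 65]) cube([89, 20, 1694]);
translate([718, 416, 65]) cube([89, 20, 1694]);
translate([854, 416, 65]) cube([89, 20, 1694]);
translate([990, 416, 65]) cube([89, 20, 1694]);
translate([1126, 416, 65]) cube([89, 20, 1694]);
translate([1262, 416, 65]) cube([89, 20, 1694]);
translate([1398, 416, 65]) cube([89, 20, 1694]);
translate([1534, 416, 65]) cube([89, 20, 1694]);
translate([1670, 416, 65]) cube([89, 20, 1694]);
translate([1806, 416, 65]) cube([89, 20, 1694]);
translate([1942, 416, 65]) cube([89, 20, 1694]);
translate([2078, 416, 65]) cube([89, 20, 1694]);
translate([2214, 416, 65]) cube([89, 20, 1694]);


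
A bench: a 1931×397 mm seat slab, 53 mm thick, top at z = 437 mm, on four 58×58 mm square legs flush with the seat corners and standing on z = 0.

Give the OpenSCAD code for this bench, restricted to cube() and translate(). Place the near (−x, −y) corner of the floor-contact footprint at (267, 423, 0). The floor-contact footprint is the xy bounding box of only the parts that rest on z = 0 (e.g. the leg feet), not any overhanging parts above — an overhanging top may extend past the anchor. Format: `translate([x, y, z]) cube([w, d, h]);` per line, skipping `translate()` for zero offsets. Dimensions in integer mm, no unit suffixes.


translate([267, 423, 384]) cube([1931, 397, 53]);
translate([267, 423, 0]) cube([58, 58, 384]);
translate([267, 762, 0]) cube([58, 58, 384]);
translate([2140, 423, 0]) cube([58, 58, 384]);
translate([2140, 762, 0]) cube([58, 58, 384]);


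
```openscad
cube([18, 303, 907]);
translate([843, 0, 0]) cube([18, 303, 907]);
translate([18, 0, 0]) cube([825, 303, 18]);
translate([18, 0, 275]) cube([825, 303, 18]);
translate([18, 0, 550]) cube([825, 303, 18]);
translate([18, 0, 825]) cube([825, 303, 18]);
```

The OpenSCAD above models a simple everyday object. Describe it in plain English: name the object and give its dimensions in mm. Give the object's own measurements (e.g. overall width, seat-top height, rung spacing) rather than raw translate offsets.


An open bookshelf. Two side panels, each 18 mm thick, 303 mm deep and 907 mm tall, stand 861 mm apart (outside-to-outside). Between them sit 4 shelves, each 18 mm thick and 303 mm deep, spanning the full gap between the sides. The bottom shelf rests on the floor (its underside at z = 0) and the clear gap between one shelf's top and the next shelf's underside is 257 mm.


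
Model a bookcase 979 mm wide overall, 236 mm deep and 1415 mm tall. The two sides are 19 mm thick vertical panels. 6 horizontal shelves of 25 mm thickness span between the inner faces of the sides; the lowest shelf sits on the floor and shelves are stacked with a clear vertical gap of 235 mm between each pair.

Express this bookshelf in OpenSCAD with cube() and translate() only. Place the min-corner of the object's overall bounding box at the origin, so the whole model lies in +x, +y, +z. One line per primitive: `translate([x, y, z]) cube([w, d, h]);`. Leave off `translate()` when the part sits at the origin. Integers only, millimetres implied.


cube([19, 236, 1415]);
translate([960, 0, 0]) cube([19, 236, 1415]);
translate([19, 0, 0]) cube([941, 236, 25]);
translate([19, 0, 260]) cube([941, 236, 25]);
translate([19, 0, 520]) cube([941, 236, 25]);
translate([19, 0, 780]) cube([941, 236, 25]);
translate([19, 0, 1040]) cube([941, 236, 25]);
translate([19, 0, 1300]) cube([941, 236, 25]);


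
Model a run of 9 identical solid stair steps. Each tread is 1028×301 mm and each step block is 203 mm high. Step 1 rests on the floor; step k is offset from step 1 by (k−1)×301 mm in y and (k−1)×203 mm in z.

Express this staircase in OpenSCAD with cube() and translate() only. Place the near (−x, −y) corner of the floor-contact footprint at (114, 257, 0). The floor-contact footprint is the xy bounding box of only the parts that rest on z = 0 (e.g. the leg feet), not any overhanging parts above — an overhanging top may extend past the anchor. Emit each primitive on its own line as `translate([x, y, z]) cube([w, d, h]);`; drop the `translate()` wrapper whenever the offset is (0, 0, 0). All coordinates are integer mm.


translate([114, 257, 0]) cube([1028, 301, 203]);
translate([114, 558, 203]) cube([1028, 301, 203]);
translate([114, 859, 406]) cube([1028, 301, 203]);
translate([114, 1160, 609]) cube([1028, 301, 203]);
translate([114, 1461, 812]) cube([1028, 301, 203]);
translate([114, 1762, 1015]) cube([1028, 301, 203]);
translate([114, 2063, 1218]) cube([1028, 301, 203]);
translate([114, 2364, 1421]) cube([1028, 301, 203]);
translate([114, 2665, 1624]) cube([1028, 301, 203]);


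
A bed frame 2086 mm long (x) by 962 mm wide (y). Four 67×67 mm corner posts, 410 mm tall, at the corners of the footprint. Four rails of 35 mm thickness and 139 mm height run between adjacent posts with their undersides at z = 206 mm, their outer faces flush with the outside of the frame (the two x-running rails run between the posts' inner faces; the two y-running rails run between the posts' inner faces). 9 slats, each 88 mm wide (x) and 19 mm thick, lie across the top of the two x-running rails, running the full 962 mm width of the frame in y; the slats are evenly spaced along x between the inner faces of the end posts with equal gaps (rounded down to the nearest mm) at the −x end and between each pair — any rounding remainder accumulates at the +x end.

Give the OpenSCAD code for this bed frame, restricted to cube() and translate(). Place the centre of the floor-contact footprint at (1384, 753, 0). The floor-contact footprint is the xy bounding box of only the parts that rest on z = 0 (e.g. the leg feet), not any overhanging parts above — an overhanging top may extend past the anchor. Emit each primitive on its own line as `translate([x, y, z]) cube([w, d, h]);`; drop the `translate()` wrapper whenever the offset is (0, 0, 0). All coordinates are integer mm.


translate([341, 272, 0]) cube([67, 67, 410]);
translate([341, 1167, 0]) cube([67, 67, 410]);
translate([2360, 272, 0]) cube([67, 67, 410]);
translate([2360, 1167, 0]) cube([67, 67, 410]);
translate([408, 272, 206]) cube([1952, 35, 139]);
translate([408, 1199, 206]) cube([1952, 35, 139]);
translate([341, 339, 206]) cube([35, 828, 139]);
translate([2392, 339, 206]) cube([35, 828, 139]);
translate([524, 272, 345]) cube([88, 962, 19]);
translate([728, 272, 345]) cube([88, 962, 19]);
translate([932, 272, 345]) cube([88, 962, 19]);
translate([1136, 272, 345]) cube([88, 962, 19]);
translate([1340, 272, 345]) cube([88, 962, 19]);
translate([1544, 272, 345]) cube([88, 962, 19]);
translate([1748, 272, 345]) cube([88, 962, 19]);
translate([1952, 272, 345]) cube([88, 962, 19]);
translate([2156, 272, 345]) cube([88, 962, 19]);


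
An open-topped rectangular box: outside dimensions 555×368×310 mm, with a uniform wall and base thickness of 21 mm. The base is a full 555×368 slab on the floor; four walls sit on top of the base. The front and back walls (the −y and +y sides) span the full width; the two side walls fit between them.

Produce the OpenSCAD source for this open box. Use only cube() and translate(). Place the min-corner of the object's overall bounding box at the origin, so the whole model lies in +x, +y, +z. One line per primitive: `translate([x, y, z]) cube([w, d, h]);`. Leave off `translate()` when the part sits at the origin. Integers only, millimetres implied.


cube([555, 368, 21]);
translate([0, 0, 21]) cube([555, 21, 289]);
translate([0, 347, 21]) cube([555, 21, 289]);
translate([0, 21, 21]) cube([21, 326, 289]);
translate([534, 21, 21]) cube([21, 326, 289]);


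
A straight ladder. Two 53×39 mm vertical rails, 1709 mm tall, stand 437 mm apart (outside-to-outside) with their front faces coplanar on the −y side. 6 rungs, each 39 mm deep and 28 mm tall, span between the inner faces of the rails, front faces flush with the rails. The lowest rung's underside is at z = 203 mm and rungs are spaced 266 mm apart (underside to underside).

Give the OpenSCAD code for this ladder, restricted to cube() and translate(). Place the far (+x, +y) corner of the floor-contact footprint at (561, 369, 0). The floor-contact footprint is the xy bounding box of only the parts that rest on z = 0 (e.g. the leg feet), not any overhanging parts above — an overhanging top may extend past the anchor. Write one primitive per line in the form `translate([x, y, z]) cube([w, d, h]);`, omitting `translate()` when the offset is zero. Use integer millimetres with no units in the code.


translate([124, 330, 0]) cube([53, 39, 1709]);
translate([508, 330, 0]) cube([53, 39, 1709]);
translate([177, 330, 203]) cube([331, 39, 28]);
translate([177, 330, 469]) cube([331, 39, 28]);
translate([177, 330, 735]) cube([331, 39, 28]);
translate([177, 330, 1001]) cube([331, 39, 28]);
translate([177, 330, 1267]) cube([331, 39, 28]);
translate([177, 330, 1533]) cube([331, 39, 28]);


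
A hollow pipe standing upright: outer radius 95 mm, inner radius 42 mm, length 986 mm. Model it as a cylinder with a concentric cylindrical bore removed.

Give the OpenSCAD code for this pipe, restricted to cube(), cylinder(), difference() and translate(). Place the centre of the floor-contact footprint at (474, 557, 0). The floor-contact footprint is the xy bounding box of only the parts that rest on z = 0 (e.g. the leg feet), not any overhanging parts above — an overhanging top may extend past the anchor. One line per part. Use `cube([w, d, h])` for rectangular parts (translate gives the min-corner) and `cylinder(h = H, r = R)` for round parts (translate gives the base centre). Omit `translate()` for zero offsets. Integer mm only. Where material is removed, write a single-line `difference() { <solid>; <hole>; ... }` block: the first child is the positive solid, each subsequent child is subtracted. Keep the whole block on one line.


difference() { translate([474, 557, 0]) cylinder(h = 986, r = 95); translate([474, 557, 0]) cylinder(h = 986, r = 42); }
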